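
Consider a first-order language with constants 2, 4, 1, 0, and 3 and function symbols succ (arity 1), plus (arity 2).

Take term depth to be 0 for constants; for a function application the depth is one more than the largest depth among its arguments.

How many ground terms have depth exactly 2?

1230

Write N_k for the number of ground terms of depth ≤ k. A term of depth ≤ k is either a constant or a function symbol applied to arguments of depth ≤ k−1, so N_k = 5 + N_{k-1} + N_{k-1}^2.
N_0 = 5
N_1 = 5 + 5 + 5^2 = 35
N_2 = 5 + 35 + 35^2 = 1265
Terms of depth exactly 2: N_2 − N_1 = 1265 − 35 = 1230.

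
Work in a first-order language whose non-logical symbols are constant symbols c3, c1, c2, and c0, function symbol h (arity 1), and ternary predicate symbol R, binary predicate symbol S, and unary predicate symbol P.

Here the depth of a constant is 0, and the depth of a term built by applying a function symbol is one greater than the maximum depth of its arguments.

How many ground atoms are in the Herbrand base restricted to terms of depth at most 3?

4368

First count ground terms of depth ≤ 3.
If N_k denotes the number of depth-≤k ground terms, the 4 constants give N_0 = 4, and each function symbol of arity r contributes N_{k-1}^r new terms at level k: N_k = 4 + N_{k-1}.
N_0 = 4
N_1 = 4 + 4 = 8
N_2 = 4 + 8 = 12
N_3 = 4 + 12 = 16
So |H| = 16.
Ground atoms are formed by filling each argument slot of a predicate with a term from H, so an r-ary predicate gives |H|^r atoms:
  R: 16^3 = 4096;  S: 16^2 = 256;  P: 16
Total ground atoms: 4096 + 256 + 16 = 4368.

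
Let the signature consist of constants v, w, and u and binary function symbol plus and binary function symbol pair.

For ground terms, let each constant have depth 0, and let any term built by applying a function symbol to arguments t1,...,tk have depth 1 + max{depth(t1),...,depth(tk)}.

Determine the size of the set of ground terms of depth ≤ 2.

885

Let N_k count ground terms of depth at most k. Each non-constant term of depth ≤ k is some function symbol applied to depth-≤(k−1) arguments, giving N_k = 3 + N_{k-1}^2 + N_{k-1}^2.
N_0 = 3
N_1 = 3 + 3^2 + 3^2 = 21
N_2 = 3 + 21^2 + 21^2 = 885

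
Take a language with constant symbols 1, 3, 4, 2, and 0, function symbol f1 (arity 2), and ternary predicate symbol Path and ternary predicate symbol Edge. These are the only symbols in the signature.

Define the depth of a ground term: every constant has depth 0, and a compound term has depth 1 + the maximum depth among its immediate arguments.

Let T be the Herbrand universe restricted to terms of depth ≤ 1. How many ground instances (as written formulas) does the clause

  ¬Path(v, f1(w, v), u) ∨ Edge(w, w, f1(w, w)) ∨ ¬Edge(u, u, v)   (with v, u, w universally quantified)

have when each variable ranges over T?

27000

Ground terms of depth ≤ 1:
  Let N_k count ground terms of depth at most k. Each non-constant term of depth ≤ k is some function symbol applied to depth-≤(k−1) arguments, giving N_k = 5 + N_{k-1}^2.
  N_0 = 5
  N_1 = 5 + 5^2 = 30
So there are 30 ground terms available for substitution.
There are 3 variables to instantiate (v, u, w), each occurring in at least one literal, so different choices give different ground instances.
Number of ground instances = 30^3 = 27000.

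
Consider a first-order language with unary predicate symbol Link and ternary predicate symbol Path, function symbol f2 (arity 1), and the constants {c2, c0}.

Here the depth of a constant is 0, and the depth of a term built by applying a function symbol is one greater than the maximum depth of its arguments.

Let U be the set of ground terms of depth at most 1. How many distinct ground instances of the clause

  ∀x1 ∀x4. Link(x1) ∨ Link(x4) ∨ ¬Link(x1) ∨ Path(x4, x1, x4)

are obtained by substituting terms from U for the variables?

16

Ground terms of depth ≤ 1:
  If N_k denotes the number of depth-≤k ground terms, the 2 constants give N_0 = 2, and each function symbol of arity r contributes N_{k-1}^r new terms at level k: N_k = 2 + N_{k-1}.
  N_0 = 2
  N_1 = 2 + 2 = 4
  Explicitly: c2, c0, f2(c2), f2(c0).
So there are 4 ground terms available for substitution.
Each of x1, x4 ranges independently over the available ground terms, and distinct assignments produce distinct instances.
Number of ground instances = 4^2 = 16.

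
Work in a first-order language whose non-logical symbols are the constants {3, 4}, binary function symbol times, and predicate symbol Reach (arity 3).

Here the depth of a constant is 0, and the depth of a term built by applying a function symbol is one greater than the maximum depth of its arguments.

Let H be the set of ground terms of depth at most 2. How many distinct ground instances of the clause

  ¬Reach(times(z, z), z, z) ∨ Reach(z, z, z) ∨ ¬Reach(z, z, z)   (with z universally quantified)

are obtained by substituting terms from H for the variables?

38

Ground terms of depth ≤ 2:
  If N_k denotes the number of depth-≤k ground terms, the 2 constants give N_0 = 2, and each function symbol of arity r contributes N_{k-1}^r new terms at level k: N_k = 2 + N_{k-1}^2.
  N_0 = 2
  N_1 = 2 + 2^2 = 6
  N_2 = 2 + 6^2 = 38
So there are 38 ground terms available for substitution.
The clause has 1 distinct variable (z), which appears in the body. In the free term algebra distinct substitutions yield syntactically distinct ground instances.
Number of ground instances = 38.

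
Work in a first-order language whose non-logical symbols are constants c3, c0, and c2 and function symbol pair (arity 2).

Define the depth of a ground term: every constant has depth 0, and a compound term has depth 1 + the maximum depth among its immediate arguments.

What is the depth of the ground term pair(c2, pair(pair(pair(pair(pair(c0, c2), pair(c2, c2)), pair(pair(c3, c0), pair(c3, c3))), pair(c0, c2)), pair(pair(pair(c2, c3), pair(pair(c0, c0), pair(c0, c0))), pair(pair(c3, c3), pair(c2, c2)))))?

depth(pair(c0, c2)) = 1 + max(0, 0) = 1
depth(pair(c2, c2)) = 1 + max(0, 0) = 1
depth(pair(pair(c0, c2), pair(c2, c2))) = 1 + max(1, 1) = 2
depth(pair(c3, c0)) = 1 + max(0, 0) = 1
depth(pair(c3, c3)) = 1 + max(0, 0) = 1
depth(pair(pair(c3, c0), pair(c3, c3))) = 1 + max(1, 1) = 2
depth(pair(pair(pair(c0, c2), pair(c2, c2)), pair(pair(c3, c0), pair(c3, c3)))) = 1 + max(2, 2) = 3
depth(pair(pair(pair(pair(c0, c2), pair(c2, c2)), pair(pair(c3, c0), pair(c3, c3))), pair(c0, c2))) = 1 + max(3, 1) = 4
depth(pair(c2, c3)) = 1 + max(0, 0) = 1
depth(pair(c0, c0)) = 1 + max(0, 0) = 1
depth(pair(pair(c0, c0), pair(c0, c0))) = 1 + max(1, 1) = 2
depth(pair(pair(c2, c3), pair(pair(c0, c0), pair(c0, c0)))) = 1 + max(1, 2) = 3
depth(pair(pair(c3, c3), pair(c2, c2))) = 1 + max(1, 1) = 2
depth(pair(pair(pair(c2, c3), pair(pair(c0, c0), pair(c0, c0))), pair(pair(c3, c3), pair(c2, c2)))) = 1 + max(3, 2) = 4
depth(pair(pair(pair(pair(pair(c0, c2), pair(c2, c2)), pair(pair(c3, c0), pair(c3, c3))), pair(c0, c2)), pair(pair(pair(c2, c3), pair(pair(c0, c0), pair(c0, c0))), pair(pair(c3, c3), pair(c2, c2))))) = 1 + max(4, 4) = 5
depth(pair(c2, pair(pair(pair(pair(pair(c0, c2), pair(c2, c2)), pair(pair(c3, c0), pair(c3, c3))), pair(c0, c2)), pair(pair(pair(c2, c3), pair(pair(c0, c0), pair(c0, c0))), pair(pair(c3, c3), pair(c2, c2)))))) = 1 + max(0, 5) = 6

6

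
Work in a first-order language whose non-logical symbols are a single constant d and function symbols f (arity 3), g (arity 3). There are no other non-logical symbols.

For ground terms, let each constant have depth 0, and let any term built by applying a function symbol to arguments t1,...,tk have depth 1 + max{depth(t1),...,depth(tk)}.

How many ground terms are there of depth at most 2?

55

Let N_k = |{terms of depth ≤ k}|. Then N_0 = 1 and N_k = 1 + N_{k-1}^3 + N_{k-1}^3 for k ≥ 1 (one summand per function symbol, arity giving the exponent).
N_0 = 1
N_1 = 1 + 1^3 + 1^3 = 3
N_2 = 1 + 3^3 + 3^3 = 55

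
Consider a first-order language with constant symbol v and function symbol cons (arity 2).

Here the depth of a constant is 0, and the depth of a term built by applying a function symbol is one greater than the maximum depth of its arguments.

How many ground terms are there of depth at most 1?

2

Let N_k = |{terms of depth ≤ k}|. Then N_0 = 1 and N_k = 1 + N_{k-1}^2 for k ≥ 1 (one summand per function symbol, arity giving the exponent).
N_0 = 1
N_1 = 1 + 1^2 = 2
Explicitly: v, cons(v, v).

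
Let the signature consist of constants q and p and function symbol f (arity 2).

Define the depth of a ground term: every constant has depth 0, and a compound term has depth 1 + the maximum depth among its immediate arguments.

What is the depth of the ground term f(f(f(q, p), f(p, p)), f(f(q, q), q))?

depth(f(q, p)) = 1 + max(0, 0) = 1
depth(f(p, p)) = 1 + max(0, 0) = 1
depth(f(f(q, p), f(p, p))) = 1 + max(1, 1) = 2
depth(f(q, q)) = 1 + max(0, 0) = 1
depth(f(f(q, q), q)) = 1 + max(1, 0) = 2
depth(f(f(f(q, p), f(p, p)), f(f(q, q), q))) = 1 + max(2, 2) = 3

3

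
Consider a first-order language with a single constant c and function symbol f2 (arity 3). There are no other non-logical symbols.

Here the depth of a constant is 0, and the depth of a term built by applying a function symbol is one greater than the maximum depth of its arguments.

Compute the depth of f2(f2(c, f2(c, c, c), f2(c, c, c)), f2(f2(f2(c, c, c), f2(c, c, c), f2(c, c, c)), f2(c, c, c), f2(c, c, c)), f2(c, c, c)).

4

depth(f2(c, c, c)) = 1 + max(0, 0, 0) = 1
depth(f2(c, f2(c, c, c), f2(c, c, c))) = 1 + max(0, 1, 1) = 2
depth(f2(f2(c, c, c), f2(c, c, c), f2(c, c, c))) = 1 + max(1, 1, 1) = 2
depth(f2(f2(f2(c, c, c), f2(c, c, c), f2(c, c, c)), f2(c, c, c), f2(c, c, c))) = 1 + max(2, 1, 1) = 3
depth(f2(f2(c, f2(c, c, c), f2(c, c, c)), f2(f2(f2(c, c, c), f2(c, c, c), f2(c, c, c)), f2(c, c, c), f2(c, c, c)), f2(c, c, c))) = 1 + max(2, 3, 1) = 4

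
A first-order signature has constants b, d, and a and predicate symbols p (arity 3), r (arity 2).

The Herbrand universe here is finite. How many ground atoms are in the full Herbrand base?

With no function symbols, the Herbrand universe is just the 3 constants.
Ground atoms per predicate: p: 3^3 = 27, r: 3^2 = 9.
Herbrand base size = 27 + 9 = 36.

36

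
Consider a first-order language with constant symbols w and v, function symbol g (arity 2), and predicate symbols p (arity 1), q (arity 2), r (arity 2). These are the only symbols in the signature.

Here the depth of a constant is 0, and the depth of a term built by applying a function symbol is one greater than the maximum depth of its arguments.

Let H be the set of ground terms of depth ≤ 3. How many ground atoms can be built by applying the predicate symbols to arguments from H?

First count ground terms of depth ≤ 3.
Write N_k for the number of ground terms of depth ≤ k. A term of depth ≤ k is either a constant or a function symbol applied to arguments of depth ≤ k−1, so N_k = 2 + N_{k-1}^2.
N_0 = 2
N_1 = 2 + 2^2 = 6
N_2 = 2 + 6^2 = 38
N_3 = 2 + 38^2 = 1446
So |H| = 1446.
Ground atoms are formed by filling each argument slot of a predicate with a term from H, so an r-ary predicate gives |H|^r atoms:
  p: 1446;  q: 1446^2 = 2090916;  r: 1446^2 = 2090916
Total ground atoms: 1446 + 2090916 + 2090916 = 4183278.

4183278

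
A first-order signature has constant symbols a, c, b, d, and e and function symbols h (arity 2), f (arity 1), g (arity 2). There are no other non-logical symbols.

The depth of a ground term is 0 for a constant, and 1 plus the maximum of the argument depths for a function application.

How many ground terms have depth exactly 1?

55

Let N_k count ground terms of depth at most k. Each non-constant term of depth ≤ k is some function symbol applied to depth-≤(k−1) arguments, giving N_k = 5 + N_{k-1}^2 + N_{k-1} + N_{k-1}^2.
N_0 = 5
N_1 = 5 + 5^2 + 5 + 5^2 = 60
Terms of depth exactly 1: N_1 − N_0 = 60 − 5 = 55.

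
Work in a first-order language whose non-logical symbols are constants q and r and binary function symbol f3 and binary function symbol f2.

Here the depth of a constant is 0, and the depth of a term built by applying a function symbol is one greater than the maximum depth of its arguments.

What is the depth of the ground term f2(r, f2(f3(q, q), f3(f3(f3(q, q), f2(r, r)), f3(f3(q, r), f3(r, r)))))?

depth(f3(q, q)) = 1 + max(0, 0) = 1
depth(f2(r, r)) = 1 + max(0, 0) = 1
depth(f3(f3(q, q), f2(r, r))) = 1 + max(1, 1) = 2
depth(f3(q, r)) = 1 + max(0, 0) = 1
depth(f3(r, r)) = 1 + max(0, 0) = 1
depth(f3(f3(q, r), f3(r, r))) = 1 + max(1, 1) = 2
depth(f3(f3(f3(q, q), f2(r, r)), f3(f3(q, r), f3(r, r)))) = 1 + max(2, 2) = 3
depth(f2(f3(q, q), f3(f3(f3(q, q), f2(r, r)), f3(f3(q, r), f3(r, r))))) = 1 + max(1, 3) = 4
depth(f2(r, f2(f3(q, q), f3(f3(f3(q, q), f2(r, r)), f3(f3(q, r), f3(r, r)))))) = 1 + max(0, 4) = 5

5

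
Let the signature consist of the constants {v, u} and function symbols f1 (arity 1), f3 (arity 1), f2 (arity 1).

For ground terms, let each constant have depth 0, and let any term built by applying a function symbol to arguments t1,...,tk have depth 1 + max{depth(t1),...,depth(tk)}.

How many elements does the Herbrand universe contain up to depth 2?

26

Write N_k for the number of ground terms of depth ≤ k. A term of depth ≤ k is either a constant or a function symbol applied to arguments of depth ≤ k−1, so N_k = 2 + N_{k-1} + N_{k-1} + N_{k-1}.
N_0 = 2
N_1 = 2 + 2 + 2 + 2 = 8
N_2 = 2 + 8 + 8 + 8 = 26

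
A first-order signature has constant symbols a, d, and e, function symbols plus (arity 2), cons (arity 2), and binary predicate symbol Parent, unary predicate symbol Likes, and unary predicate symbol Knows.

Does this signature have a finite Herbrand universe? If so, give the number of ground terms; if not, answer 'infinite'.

The signature has at least one function symbol (plus, arity 2) and at least one constant (a).
Iterating plus gives infinitely many distinct ground terms: a, plus(a, a), plus(plus(a, a), plus(a, a)), ...
So the Herbrand universe is infinite.

infinite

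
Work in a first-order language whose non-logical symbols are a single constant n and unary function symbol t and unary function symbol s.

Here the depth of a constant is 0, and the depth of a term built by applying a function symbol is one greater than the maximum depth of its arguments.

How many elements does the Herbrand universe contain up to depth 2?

Let N_k = |{terms of depth ≤ k}|. Then N_0 = 1 and N_k = 1 + N_{k-1} + N_{k-1} for k ≥ 1 (one summand per function symbol, arity giving the exponent).
N_0 = 1
N_1 = 1 + 1 + 1 = 3
N_2 = 1 + 3 + 3 = 7

7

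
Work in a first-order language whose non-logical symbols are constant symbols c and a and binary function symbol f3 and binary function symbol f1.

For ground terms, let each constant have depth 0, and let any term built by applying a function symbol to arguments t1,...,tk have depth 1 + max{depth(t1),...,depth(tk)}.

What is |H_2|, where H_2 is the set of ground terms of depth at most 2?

202

Write N_k for the number of ground terms of depth ≤ k. A term of depth ≤ k is either a constant or a function symbol applied to arguments of depth ≤ k−1, so N_k = 2 + N_{k-1}^2 + N_{k-1}^2.
N_0 = 2
N_1 = 2 + 2^2 + 2^2 = 10
N_2 = 2 + 10^2 + 10^2 = 202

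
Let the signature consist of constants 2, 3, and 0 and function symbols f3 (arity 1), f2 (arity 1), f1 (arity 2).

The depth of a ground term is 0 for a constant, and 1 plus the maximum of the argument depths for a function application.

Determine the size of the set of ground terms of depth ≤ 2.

Count level by level. With function symbols f3/1, f2/1, f1/2, the terms of depth ≤ k are the 3 constants together with each function applied to depth-≤(k−1) tuples, so N_k = 3 + N_{k-1} + N_{k-1} + N_{k-1}^2.
N_0 = 3
N_1 = 3 + 3 + 3 + 3^2 = 18
N_2 = 3 + 18 + 18 + 18^2 = 363

363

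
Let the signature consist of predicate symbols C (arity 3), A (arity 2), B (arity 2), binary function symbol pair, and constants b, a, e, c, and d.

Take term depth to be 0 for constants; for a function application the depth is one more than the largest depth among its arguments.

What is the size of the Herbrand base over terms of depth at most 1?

First count ground terms of depth ≤ 1.
If N_k denotes the number of depth-≤k ground terms, the 5 constants give N_0 = 5, and each function symbol of arity r contributes N_{k-1}^r new terms at level k: N_k = 5 + N_{k-1}^2.
N_0 = 5
N_1 = 5 + 5^2 = 30
So |H| = 30.
Ground atoms are formed by filling each argument slot of a predicate with a term from H, so an r-ary predicate gives |H|^r atoms:
  C: 30^3 = 27000;  A: 30^2 = 900;  B: 30^2 = 900
Total ground atoms: 27000 + 900 + 900 = 28800.

28800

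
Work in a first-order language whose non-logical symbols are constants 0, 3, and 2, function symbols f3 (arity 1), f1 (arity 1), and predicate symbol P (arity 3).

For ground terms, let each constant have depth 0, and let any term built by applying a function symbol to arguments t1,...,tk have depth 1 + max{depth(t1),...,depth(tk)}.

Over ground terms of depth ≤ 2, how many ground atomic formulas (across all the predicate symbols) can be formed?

First count ground terms of depth ≤ 2.
Write N_k for the number of ground terms of depth ≤ k. A term of depth ≤ k is either a constant or a function symbol applied to arguments of depth ≤ k−1, so N_k = 3 + N_{k-1} + N_{k-1}.
N_0 = 3
N_1 = 3 + 3 + 3 = 9
N_2 = 3 + 9 + 9 = 21
So |H| = 21.
Ground atoms are formed by filling each argument slot of a predicate with a term from H, so an r-ary predicate gives |H|^r atoms:
  P: 21^3 = 9261
Total ground atoms: 9261.

9261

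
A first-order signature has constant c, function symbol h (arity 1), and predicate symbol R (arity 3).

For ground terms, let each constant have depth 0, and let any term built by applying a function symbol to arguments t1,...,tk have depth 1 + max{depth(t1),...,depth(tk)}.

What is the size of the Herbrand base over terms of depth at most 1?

First count ground terms of depth ≤ 1.
If N_k denotes the number of depth-≤k ground terms, the 1 constant gives N_0 = 1, and each function symbol of arity r contributes N_{k-1}^r new terms at level k: N_k = 1 + N_{k-1}.
N_0 = 1
N_1 = 1 + 1 = 2
Explicitly: c, h(c).
So |H| = 2.
For each predicate symbol, the number of ground atoms is |H| raised to its arity; summing:
  R: 2^3 = 8
Total ground atoms: 8.

8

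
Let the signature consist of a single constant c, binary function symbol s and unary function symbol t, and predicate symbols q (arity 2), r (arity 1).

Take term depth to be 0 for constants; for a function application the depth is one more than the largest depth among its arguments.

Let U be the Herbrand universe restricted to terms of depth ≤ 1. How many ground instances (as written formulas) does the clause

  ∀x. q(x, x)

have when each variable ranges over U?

Ground terms of depth ≤ 1:
  Let N_k count ground terms of depth at most k. Each non-constant term of depth ≤ k is some function symbol applied to depth-≤(k−1) arguments, giving N_k = 1 + N_{k-1}^2 + N_{k-1}.
  N_0 = 1
  N_1 = 1 + 1^2 + 1 = 3
  Explicitly: c, s(c, c), t(c).
So there are 3 ground terms available for substitution.
There is 1 variable to instantiate (x),  occurring in at least one literal, so different choices give different ground instances.
Number of ground instances = 3.

3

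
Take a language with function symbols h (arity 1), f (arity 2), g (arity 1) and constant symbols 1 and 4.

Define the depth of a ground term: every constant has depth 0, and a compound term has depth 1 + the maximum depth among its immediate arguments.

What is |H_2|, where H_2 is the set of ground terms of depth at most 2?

Let N_k count ground terms of depth at most k. Each non-constant term of depth ≤ k is some function symbol applied to depth-≤(k−1) arguments, giving N_k = 2 + N_{k-1} + N_{k-1}^2 + N_{k-1}.
N_0 = 2
N_1 = 2 + 2 + 2^2 + 2 = 10
N_2 = 2 + 10 + 10^2 + 10 = 122

122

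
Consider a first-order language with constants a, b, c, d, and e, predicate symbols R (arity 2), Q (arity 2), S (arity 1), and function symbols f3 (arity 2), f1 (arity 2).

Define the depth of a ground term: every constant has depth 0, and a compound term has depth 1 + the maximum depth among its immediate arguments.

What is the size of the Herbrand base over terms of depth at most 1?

First count ground terms of depth ≤ 1.
Count level by level. With function symbols f3/2, f1/2, the terms of depth ≤ k are the 5 constants together with each function applied to depth-≤(k−1) tuples, so N_k = 5 + N_{k-1}^2 + N_{k-1}^2.
N_0 = 5
N_1 = 5 + 5^2 + 5^2 = 55
So |H| = 55.
Ground atoms are formed by filling each argument slot of a predicate with a term from H, so an r-ary predicate gives |H|^r atoms:
  R: 55^2 = 3025;  Q: 55^2 = 3025;  S: 55
Total ground atoms: 3025 + 3025 + 55 = 6105.

6105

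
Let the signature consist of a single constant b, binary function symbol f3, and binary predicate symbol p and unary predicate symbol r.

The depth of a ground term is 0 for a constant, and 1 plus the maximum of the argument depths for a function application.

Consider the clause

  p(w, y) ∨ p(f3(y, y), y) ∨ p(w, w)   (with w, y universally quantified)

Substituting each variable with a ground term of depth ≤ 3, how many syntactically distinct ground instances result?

676

Ground terms of depth ≤ 3:
  Write N_k for the number of ground terms of depth ≤ k. A term of depth ≤ k is either a constant or a function symbol applied to arguments of depth ≤ k−1, so N_k = 1 + N_{k-1}^2.
  N_0 = 1
  N_1 = 1 + 1^2 = 2
  N_2 = 1 + 2^2 = 5
  N_3 = 1 + 5^2 = 26
So there are 26 ground terms available for substitution.
The body mentions every one of the 2 quantified variables; since ground terms form a free algebra, no two substitutions collapse to the same formula.
Number of ground instances = 26^2 = 676.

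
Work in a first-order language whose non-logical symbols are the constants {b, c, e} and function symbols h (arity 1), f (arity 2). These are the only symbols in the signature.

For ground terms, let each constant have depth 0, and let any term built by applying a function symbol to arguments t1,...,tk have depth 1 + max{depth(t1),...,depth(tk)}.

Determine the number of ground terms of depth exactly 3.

59052

Count level by level. With function symbols h/1, f/2, the terms of depth ≤ k are the 3 constants together with each function applied to depth-≤(k−1) tuples, so N_k = 3 + N_{k-1} + N_{k-1}^2.
N_0 = 3
N_1 = 3 + 3 + 3^2 = 15
N_2 = 3 + 15 + 15^2 = 243
N_3 = 3 + 243 + 243^2 = 59295
Terms of depth exactly 3: N_3 − N_2 = 59295 − 243 = 59052.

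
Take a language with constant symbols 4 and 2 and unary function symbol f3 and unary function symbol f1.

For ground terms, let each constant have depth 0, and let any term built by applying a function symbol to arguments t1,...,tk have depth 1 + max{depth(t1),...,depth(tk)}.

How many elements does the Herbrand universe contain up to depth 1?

6

Let N_k = |{terms of depth ≤ k}|. Then N_0 = 2 and N_k = 2 + N_{k-1} + N_{k-1} for k ≥ 1 (one summand per function symbol, arity giving the exponent).
N_0 = 2
N_1 = 2 + 2 + 2 = 6
Explicitly: 4, 2, f3(4), f3(2), f1(4), f1(2).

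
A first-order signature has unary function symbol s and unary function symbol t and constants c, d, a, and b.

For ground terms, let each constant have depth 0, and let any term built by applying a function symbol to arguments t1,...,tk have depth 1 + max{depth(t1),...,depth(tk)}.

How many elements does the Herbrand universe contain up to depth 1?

12

Count level by level. With function symbols s/1, t/1, the terms of depth ≤ k are the 4 constants together with each function applied to depth-≤(k−1) tuples, so N_k = 4 + N_{k-1} + N_{k-1}.
N_0 = 4
N_1 = 4 + 4 + 4 = 12
Explicitly: c, d, a, b, s(c), s(d), s(a), s(b), t(c), t(d), t(a), t(b).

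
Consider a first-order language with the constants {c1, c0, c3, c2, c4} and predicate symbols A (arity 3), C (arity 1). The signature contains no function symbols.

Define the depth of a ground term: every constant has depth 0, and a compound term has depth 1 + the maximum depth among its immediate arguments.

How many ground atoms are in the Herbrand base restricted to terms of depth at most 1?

130

First count ground terms of depth ≤ 1.
With no function symbols every ground term is a constant, so there are exactly 5 ground terms at every depth bound.
N_0 = 5
N_1 = 5
Explicitly: c1, c0, c3, c2, c4.
So |H| = 5.
A ground atom is a predicate applied to a tuple of terms from H, so the count is the sum over predicates of |H|^arity:
  A: 5^3 = 125;  C: 5
Total ground atoms: 125 + 5 = 130.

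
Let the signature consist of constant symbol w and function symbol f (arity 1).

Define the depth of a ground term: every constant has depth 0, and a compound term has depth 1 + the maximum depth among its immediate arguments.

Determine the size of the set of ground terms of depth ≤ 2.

3

If N_k denotes the number of depth-≤k ground terms, the 1 constant gives N_0 = 1, and each function symbol of arity r contributes N_{k-1}^r new terms at level k: N_k = 1 + N_{k-1}.
N_0 = 1
N_1 = 1 + 1 = 2
N_2 = 1 + 2 = 3
Explicitly: w, f(w), f(f(w)).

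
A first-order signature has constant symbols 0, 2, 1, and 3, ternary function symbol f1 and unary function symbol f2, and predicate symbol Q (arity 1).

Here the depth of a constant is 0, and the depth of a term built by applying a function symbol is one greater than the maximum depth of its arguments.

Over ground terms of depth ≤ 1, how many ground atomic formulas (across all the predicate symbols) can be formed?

72

First count ground terms of depth ≤ 1.
If N_k denotes the number of depth-≤k ground terms, the 4 constants give N_0 = 4, and each function symbol of arity r contributes N_{k-1}^r new terms at level k: N_k = 4 + N_{k-1}^3 + N_{k-1}.
N_0 = 4
N_1 = 4 + 4^3 + 4 = 72
So |H| = 72.
Ground atoms are formed by filling each argument slot of a predicate with a term from H, so an r-ary predicate gives |H|^r atoms:
  Q: 72
Total ground atoms: 72.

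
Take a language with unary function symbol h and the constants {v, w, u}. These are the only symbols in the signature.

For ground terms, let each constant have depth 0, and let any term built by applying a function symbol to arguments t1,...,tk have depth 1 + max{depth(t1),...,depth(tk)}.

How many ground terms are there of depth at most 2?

9

Write N_k for the number of ground terms of depth ≤ k. A term of depth ≤ k is either a constant or a function symbol applied to arguments of depth ≤ k−1, so N_k = 3 + N_{k-1}.
N_0 = 3
N_1 = 3 + 3 = 6
N_2 = 3 + 6 = 9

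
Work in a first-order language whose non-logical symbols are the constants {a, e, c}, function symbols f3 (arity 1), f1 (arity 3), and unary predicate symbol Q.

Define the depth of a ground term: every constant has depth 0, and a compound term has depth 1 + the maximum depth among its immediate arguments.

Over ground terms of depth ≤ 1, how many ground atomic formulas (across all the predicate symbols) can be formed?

First count ground terms of depth ≤ 1.
Write N_k for the number of ground terms of depth ≤ k. A term of depth ≤ k is either a constant or a function symbol applied to arguments of depth ≤ k−1, so N_k = 3 + N_{k-1} + N_{k-1}^3.
N_0 = 3
N_1 = 3 + 3 + 3^3 = 33
So |H| = 33.
Ground atoms are formed by filling each argument slot of a predicate with a term from H, so an r-ary predicate gives |H|^r atoms:
  Q: 33
Total ground atoms: 33.

33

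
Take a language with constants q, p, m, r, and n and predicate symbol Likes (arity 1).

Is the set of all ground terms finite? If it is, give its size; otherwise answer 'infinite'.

There are no function symbols, so every ground term is one of the 5 constants.
The Herbrand universe is {q, p, m, r, n}, which is finite with 5 elements.

5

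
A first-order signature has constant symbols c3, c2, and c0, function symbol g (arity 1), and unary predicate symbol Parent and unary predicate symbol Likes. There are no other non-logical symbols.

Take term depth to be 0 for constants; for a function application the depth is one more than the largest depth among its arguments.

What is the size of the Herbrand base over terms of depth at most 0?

First count ground terms of depth ≤ 0.
Let N_k = |{terms of depth ≤ k}|. Then N_0 = 3 and N_k = 3 + N_{k-1} for k ≥ 1 (one summand per function symbol, arity giving the exponent).
N_0 = 3
Explicitly: c3, c2, c0.
So |H| = 3.
Each predicate of arity r yields |H|^r ground atoms (one per choice of an r-tuple from H):
  Parent: 3;  Likes: 3
Total ground atoms: 3 + 3 = 6.

6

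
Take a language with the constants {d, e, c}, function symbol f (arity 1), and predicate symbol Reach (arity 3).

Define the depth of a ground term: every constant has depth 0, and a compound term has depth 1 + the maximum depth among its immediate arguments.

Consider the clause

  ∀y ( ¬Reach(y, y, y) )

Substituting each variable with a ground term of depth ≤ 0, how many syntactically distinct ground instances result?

3

Ground terms of depth ≤ 0:
  If N_k denotes the number of depth-≤k ground terms, the 3 constants give N_0 = 3, and each function symbol of arity r contributes N_{k-1}^r new terms at level k: N_k = 3 + N_{k-1}.
  N_0 = 3
So there are 3 ground terms available for substitution.
The clause has 1 distinct variable (y), which appears in the body. In the free term algebra distinct substitutions yield syntactically distinct ground instances.
Number of ground instances = 3.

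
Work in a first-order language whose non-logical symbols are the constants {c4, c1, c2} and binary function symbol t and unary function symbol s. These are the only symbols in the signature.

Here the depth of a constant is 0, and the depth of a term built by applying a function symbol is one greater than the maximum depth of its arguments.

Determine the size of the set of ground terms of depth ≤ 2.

243

Count level by level. With function symbols t/2, s/1, the terms of depth ≤ k are the 3 constants together with each function applied to depth-≤(k−1) tuples, so N_k = 3 + N_{k-1}^2 + N_{k-1}.
N_0 = 3
N_1 = 3 + 3^2 + 3 = 15
N_2 = 3 + 15^2 + 15 = 243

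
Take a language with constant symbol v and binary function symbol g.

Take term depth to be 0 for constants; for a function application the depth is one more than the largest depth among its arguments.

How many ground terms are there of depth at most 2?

5

Let N_k = |{terms of depth ≤ k}|. Then N_0 = 1 and N_k = 1 + N_{k-1}^2 for k ≥ 1 (one summand per function symbol, arity giving the exponent).
N_0 = 1
N_1 = 1 + 1^2 = 2
N_2 = 1 + 2^2 = 5
Explicitly: v, g(v, v), g(v, g(v, v)), g(g(v, v), v), g(g(v, v), g(v, v)).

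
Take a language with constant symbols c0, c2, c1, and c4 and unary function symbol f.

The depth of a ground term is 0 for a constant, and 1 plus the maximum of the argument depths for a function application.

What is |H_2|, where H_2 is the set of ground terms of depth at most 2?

Let N_k count ground terms of depth at most k. Each non-constant term of depth ≤ k is some function symbol applied to depth-≤(k−1) arguments, giving N_k = 4 + N_{k-1}.
N_0 = 4
N_1 = 4 + 4 = 8
N_2 = 4 + 8 = 12
Explicitly: c0, c2, c1, c4, f(c0), f(c2), f(c1), f(c4), f(f(c0)), f(f(c2)), f(f(c1)), f(f(c4)).

12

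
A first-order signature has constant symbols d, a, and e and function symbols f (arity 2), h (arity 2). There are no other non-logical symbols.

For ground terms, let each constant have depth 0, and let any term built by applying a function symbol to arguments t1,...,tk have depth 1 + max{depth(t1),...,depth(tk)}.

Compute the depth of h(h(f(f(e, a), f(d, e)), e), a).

4

depth(f(e, a)) = 1 + max(0, 0) = 1
depth(f(d, e)) = 1 + max(0, 0) = 1
depth(f(f(e, a), f(d, e))) = 1 + max(1, 1) = 2
depth(h(f(f(e, a), f(d, e)), e)) = 1 + max(2, 0) = 3
depth(h(h(f(f(e, a), f(d, e)), e), a)) = 1 + max(3, 0) = 4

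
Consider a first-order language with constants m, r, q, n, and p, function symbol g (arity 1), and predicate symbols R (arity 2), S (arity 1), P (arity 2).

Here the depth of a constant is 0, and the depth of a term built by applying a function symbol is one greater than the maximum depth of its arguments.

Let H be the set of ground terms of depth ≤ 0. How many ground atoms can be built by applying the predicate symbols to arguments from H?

First count ground terms of depth ≤ 0.
Let N_k count ground terms of depth at most k. Each non-constant term of depth ≤ k is some function symbol applied to depth-≤(k−1) arguments, giving N_k = 5 + N_{k-1}.
N_0 = 5
So |H| = 5.
A ground atom is a predicate applied to a tuple of terms from H, so the count is the sum over predicates of |H|^arity:
  R: 5^2 = 25;  S: 5;  P: 5^2 = 25
Total ground atoms: 25 + 5 + 25 = 55.

55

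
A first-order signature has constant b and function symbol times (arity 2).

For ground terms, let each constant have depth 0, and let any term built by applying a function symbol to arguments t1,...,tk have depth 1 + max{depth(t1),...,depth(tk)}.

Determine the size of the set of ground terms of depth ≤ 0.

Count level by level. With function symbols times/2, the terms of depth ≤ k are the 1 constant together with each function applied to depth-≤(k−1) tuples, so N_k = 1 + N_{k-1}^2.
N_0 = 1

1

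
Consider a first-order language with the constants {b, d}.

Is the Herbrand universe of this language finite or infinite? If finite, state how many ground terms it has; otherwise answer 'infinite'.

2

There are no function symbols, so every ground term is one of the 2 constants.
The Herbrand universe is {b, d}, which is finite with 2 elements.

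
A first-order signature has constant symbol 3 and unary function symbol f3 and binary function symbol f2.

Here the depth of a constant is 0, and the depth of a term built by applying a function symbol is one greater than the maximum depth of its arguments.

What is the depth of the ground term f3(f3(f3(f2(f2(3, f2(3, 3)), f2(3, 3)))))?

depth(f2(3, 3)) = 1 + max(0, 0) = 1
depth(f2(3, f2(3, 3))) = 1 + max(0, 1) = 2
depth(f2(f2(3, f2(3, 3)), f2(3, 3))) = 1 + max(2, 1) = 3
depth(f3(f2(f2(3, f2(3, 3)), f2(3, 3)))) = 1 + depth(f2(f2(3, f2(3, 3)), f2(3, 3))) = 1 + 3 = 4
depth(f3(f3(f2(f2(3, f2(3, 3)), f2(3, 3))))) = 1 + depth(f3(f2(f2(3, f2(3, 3)), f2(3, 3)))) = 1 + 4 = 5
depth(f3(f3(f3(f2(f2(3, f2(3, 3)), f2(3, 3)))))) = 1 + depth(f3(f3(f2(f2(3, f2(3, 3)), f2(3, 3))))) = 1 + 5 = 6

6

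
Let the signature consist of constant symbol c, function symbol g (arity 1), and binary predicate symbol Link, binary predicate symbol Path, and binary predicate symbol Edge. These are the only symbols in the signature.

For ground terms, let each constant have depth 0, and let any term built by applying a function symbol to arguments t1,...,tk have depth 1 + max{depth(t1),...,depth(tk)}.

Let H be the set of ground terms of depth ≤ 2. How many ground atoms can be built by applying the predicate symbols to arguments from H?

First count ground terms of depth ≤ 2.
Write N_k for the number of ground terms of depth ≤ k. A term of depth ≤ k is either a constant or a function symbol applied to arguments of depth ≤ k−1, so N_k = 1 + N_{k-1}.
N_0 = 1
N_1 = 1 + 1 = 2
N_2 = 1 + 2 = 3
Explicitly: c, g(c), g(g(c)).
So |H| = 3.
For each predicate symbol, the number of ground atoms is |H| raised to its arity; summing:
  Link: 3^2 = 9;  Path: 3^2 = 9;  Edge: 3^2 = 9
Total ground atoms: 9 + 9 + 9 = 27.

27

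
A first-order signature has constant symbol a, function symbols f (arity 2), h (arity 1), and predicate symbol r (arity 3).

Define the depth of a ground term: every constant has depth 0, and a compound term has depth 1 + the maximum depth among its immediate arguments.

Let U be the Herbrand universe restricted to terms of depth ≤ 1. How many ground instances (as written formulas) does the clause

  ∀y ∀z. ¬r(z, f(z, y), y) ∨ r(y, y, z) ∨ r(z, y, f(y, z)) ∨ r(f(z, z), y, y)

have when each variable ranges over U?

9

Ground terms of depth ≤ 1:
  Let N_k count ground terms of depth at most k. Each non-constant term of depth ≤ k is some function symbol applied to depth-≤(k−1) arguments, giving N_k = 1 + N_{k-1}^2 + N_{k-1}.
  N_0 = 1
  N_1 = 1 + 1^2 + 1 = 3
So there are 3 ground terms available for substitution.
The clause has 2 distinct variables (y, z), each appearing in the body. In the free term algebra distinct substitutions yield syntactically distinct ground instances.
Number of ground instances = 3^2 = 9.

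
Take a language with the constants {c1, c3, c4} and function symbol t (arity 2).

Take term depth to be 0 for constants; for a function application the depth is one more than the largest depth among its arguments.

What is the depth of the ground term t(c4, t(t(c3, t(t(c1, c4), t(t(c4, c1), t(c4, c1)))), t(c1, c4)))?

depth(t(c1, c4)) = 1 + max(0, 0) = 1
depth(t(c4, c1)) = 1 + max(0, 0) = 1
depth(t(t(c4, c1), t(c4, c1))) = 1 + max(1, 1) = 2
depth(t(t(c1, c4), t(t(c4, c1), t(c4, c1)))) = 1 + max(1, 2) = 3
depth(t(c3, t(t(c1, c4), t(t(c4, c1), t(c4, c1))))) = 1 + max(0, 3) = 4
depth(t(t(c3, t(t(c1, c4), t(t(c4, c1), t(c4, c1)))), t(c1, c4))) = 1 + max(4, 1) = 5
depth(t(c4, t(t(c3, t(t(c1, c4), t(t(c4, c1), t(c4, c1)))), t(c1, c4)))) = 1 + max(0, 5) = 6

6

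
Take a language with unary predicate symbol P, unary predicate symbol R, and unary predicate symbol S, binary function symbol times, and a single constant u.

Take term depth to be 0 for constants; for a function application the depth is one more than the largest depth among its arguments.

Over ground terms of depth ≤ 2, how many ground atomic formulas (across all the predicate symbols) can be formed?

15

First count ground terms of depth ≤ 2.
If N_k denotes the number of depth-≤k ground terms, the 1 constant gives N_0 = 1, and each function symbol of arity r contributes N_{k-1}^r new terms at level k: N_k = 1 + N_{k-1}^2.
N_0 = 1
N_1 = 1 + 1^2 = 2
N_2 = 1 + 2^2 = 5
So |H| = 5.
For each predicate symbol, the number of ground atoms is |H| raised to its arity; summing:
  P: 5;  R: 5;  S: 5
Total ground atoms: 5 + 5 + 5 = 15.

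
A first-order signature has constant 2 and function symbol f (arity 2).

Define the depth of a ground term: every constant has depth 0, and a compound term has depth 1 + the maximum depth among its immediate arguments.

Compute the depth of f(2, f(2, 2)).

2

depth(f(2, 2)) = 1 + max(0, 0) = 1
depth(f(2, f(2, 2))) = 1 + max(0, 1) = 2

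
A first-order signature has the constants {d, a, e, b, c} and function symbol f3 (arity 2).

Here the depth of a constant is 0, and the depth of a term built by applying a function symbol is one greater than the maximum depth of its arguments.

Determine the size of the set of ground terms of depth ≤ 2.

905

Count level by level. With function symbols f3/2, the terms of depth ≤ k are the 5 constants together with each function applied to depth-≤(k−1) tuples, so N_k = 5 + N_{k-1}^2.
N_0 = 5
N_1 = 5 + 5^2 = 30
N_2 = 5 + 30^2 = 905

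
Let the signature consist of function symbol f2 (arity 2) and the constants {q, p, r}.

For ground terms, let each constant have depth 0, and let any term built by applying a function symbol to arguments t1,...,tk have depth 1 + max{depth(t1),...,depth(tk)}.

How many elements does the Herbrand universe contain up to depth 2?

147

If N_k denotes the number of depth-≤k ground terms, the 3 constants give N_0 = 3, and each function symbol of arity r contributes N_{k-1}^r new terms at level k: N_k = 3 + N_{k-1}^2.
N_0 = 3
N_1 = 3 + 3^2 = 12
N_2 = 3 + 12^2 = 147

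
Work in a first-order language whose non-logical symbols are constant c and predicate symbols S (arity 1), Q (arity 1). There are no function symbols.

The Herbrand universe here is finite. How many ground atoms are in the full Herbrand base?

With no function symbols, the Herbrand universe is just the 1 constant.
Ground atoms per predicate: S: 1, Q: 1.
Herbrand base size = 1 + 1 = 2.

2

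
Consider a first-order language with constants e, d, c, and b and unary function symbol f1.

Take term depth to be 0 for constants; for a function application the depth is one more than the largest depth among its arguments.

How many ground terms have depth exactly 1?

4

Let N_k count ground terms of depth at most k. Each non-constant term of depth ≤ k is some function symbol applied to depth-≤(k−1) arguments, giving N_k = 4 + N_{k-1}.
N_0 = 4
N_1 = 4 + 4 = 8
Terms of depth exactly 1: N_1 − N_0 = 8 − 4 = 4.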